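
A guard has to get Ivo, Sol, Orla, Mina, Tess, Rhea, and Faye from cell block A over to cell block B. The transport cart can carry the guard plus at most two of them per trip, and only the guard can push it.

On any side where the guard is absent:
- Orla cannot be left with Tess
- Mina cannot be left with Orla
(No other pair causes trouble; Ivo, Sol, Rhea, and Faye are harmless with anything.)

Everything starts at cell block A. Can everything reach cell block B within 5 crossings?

Counting alone: the guard can take at most 2 across per trip to cell block B, so moving all 7 needs at least 4 loaded trips out, with a return between consecutive ones — at least 7 crossings.
Since 5 < 7, 5 crossings cannot be enough. (The shortest complete plan in fact takes 7:)
1. Guard goes to cell block B with Orla.
2. Guard goes back to cell block A alone.
3. Guard goes to cell block B with Ivo and Sol.
4. Guard goes back to cell block A alone.
5. Guard goes to cell block B with Faye and Rhea.
6. Guard goes back to cell block A alone.
7. Guard goes to cell block B with Mina and Tess.

No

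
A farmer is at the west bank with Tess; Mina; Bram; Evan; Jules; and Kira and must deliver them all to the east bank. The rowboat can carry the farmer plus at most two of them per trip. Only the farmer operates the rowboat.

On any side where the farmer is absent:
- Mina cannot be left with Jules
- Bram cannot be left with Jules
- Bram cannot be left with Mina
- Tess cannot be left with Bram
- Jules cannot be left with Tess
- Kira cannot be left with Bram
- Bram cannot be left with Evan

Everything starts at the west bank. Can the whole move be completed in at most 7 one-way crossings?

No

Counting alone: the farmer can take at most 2 across per trip to the east bank, so moving all 6 needs at least 3 loaded trips out, with a return between consecutive ones — at least 5 crossings.
The safety rule pushes this higher. Following every safe sequence of crossings, the most of the 6 that can be at the east bank as the rowboat arrives there on crossings 5, 7 is 4, 5 respectively — never all 6.
So the move cannot be finished within 7 crossings. (The shortest complete plan takes 9:)
1. Farmer goes to the east bank with Bram and Jules.
2. Farmer goes back to the west bank with Bram.
3. Farmer goes to the east bank with Bram and Evan.
4. Farmer goes back to the west bank with Bram.
5. Farmer goes to the east bank with Bram and Kira.
6. Farmer goes back to the west bank with Bram.
7. Farmer goes to the east bank with Mina and Tess.
8. Farmer goes back to the west bank with Jules.
9. Farmer goes to the east bank with Bram and Jules.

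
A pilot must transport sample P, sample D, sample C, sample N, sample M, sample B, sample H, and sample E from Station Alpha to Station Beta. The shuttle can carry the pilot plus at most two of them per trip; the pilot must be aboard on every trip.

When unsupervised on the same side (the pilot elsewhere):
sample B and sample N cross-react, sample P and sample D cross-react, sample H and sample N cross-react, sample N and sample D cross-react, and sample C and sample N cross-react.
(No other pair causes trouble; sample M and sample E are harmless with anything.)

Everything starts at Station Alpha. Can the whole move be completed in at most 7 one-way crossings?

No

Counting alone: the pilot can take at most 2 across per trip to Station Beta, so moving all 8 needs at least 4 loaded trips out, with a return between consecutive ones — at least 7 crossings.
The safety rule pushes this higher. Following every safe sequence of crossings, the most of the 8 that can be at Station Beta as the shuttle arrives there on crossing 7 is 7 — never all 8.
So the move cannot be finished within 7 crossings. (The shortest complete plan takes 9:)
1. Pilot goes to Station Beta with sample N and sample P.  [Station Alpha: sample B, sample C, sample D, sample E, sample H, sample M | Station Beta: sample N, sample P]
2. Pilot goes back to Station Alpha alone.  [Station Alpha: sample B, sample C, sample D, sample E, sample H, sample M | Station Beta: sample N, sample P]
3. Pilot goes to Station Beta with sample C and sample D.  [Station Alpha: sample B, sample E, sample H, sample M | Station Beta: sample C, sample D, sample N, sample P]
4. Pilot goes back to Station Alpha with sample N and sample P.  [Station Alpha: sample B, sample E, sample H, sample M, sample N, sample P | Station Beta: sample C, sample D]
5. Pilot goes to Station Beta with sample B and sample H.  [Station Alpha: sample E, sample M, sample N, sample P | Station Beta: sample B, sample C, sample D, sample H]
6. Pilot goes back to Station Alpha alone.  [Station Alpha: sample E, sample M, sample N, sample P | Station Beta: sample B, sample C, sample D, sample H]
7. Pilot goes to Station Beta with sample E and sample M.  [Station Alpha: sample N, sample P | Station Beta: sample B, sample C, sample D, sample E, sample H, sample M]
8. Pilot goes back to Station Alpha alone.  [Station Alpha: sample N, sample P | Station Beta: sample B, sample C, sample D, sample E, sample H, sample M]
9. Pilot goes to Station Beta with sample N and sample P.  [Station Alpha: — | Station Beta: sample B, sample C, sample D, sample E, sample H, sample M, sample N, sample P]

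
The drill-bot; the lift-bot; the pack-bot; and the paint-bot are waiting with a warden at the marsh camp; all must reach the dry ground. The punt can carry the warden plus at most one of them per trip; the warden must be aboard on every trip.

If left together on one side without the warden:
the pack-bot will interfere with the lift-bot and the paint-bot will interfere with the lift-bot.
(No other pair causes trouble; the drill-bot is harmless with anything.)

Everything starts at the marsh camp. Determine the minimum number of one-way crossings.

9

Counting alone: the warden can take at most 1 across per trip to the dry ground, so moving all 4 needs at least 4 loaded trips out, with a return between consecutive ones — at least 7 crossings.
The safety rule pushes this higher. Following every safe sequence of crossings, the most of the 4 that can be at the dry ground as the punt arrives there on crossing 7 is 3 — never all 4.
So no plan with fewer than 9 crossings exists, and this one achieves 9:
1. Warden goes to the dry ground with the lift-bot.  [the marsh camp: the drill-bot, the pack-bot, the paint-bot | the dry ground: the lift-bot]
2. Warden goes back to the marsh camp alone.  [the marsh camp: the drill-bot, the pack-bot, the paint-bot | the dry ground: the lift-bot]
3. Warden goes to the dry ground with the drill-bot.  [the marsh camp: the pack-bot, the paint-bot | the dry ground: the drill-bot, the lift-bot]
4. Warden goes back to the marsh camp alone.  [the marsh camp: the pack-bot, the paint-bot | the dry ground: the drill-bot, the lift-bot]
5. Warden goes to the dry ground with the pack-bot.  [the marsh camp: the paint-bot | the dry ground: the drill-bot, the lift-bot, the pack-bot]
6. Warden goes back to the marsh camp with the lift-bot.  [the marsh camp: the lift-bot, the paint-bot | the dry ground: the drill-bot, the pack-bot]
7. Warden goes to the dry ground with the paint-bot.  [the marsh camp: the lift-bot | the dry ground: the drill-bot, the pack-bot, the paint-bot]
8. Warden goes back to the marsh camp alone.  [the marsh camp: the lift-bot | the dry ground: the drill-bot, the pack-bot, the paint-bot]
9. Warden goes to the dry ground with the lift-bot.  [the marsh camp: — | the dry ground: the drill-bot, the lift-bot, the pack-bot, the paint-bot]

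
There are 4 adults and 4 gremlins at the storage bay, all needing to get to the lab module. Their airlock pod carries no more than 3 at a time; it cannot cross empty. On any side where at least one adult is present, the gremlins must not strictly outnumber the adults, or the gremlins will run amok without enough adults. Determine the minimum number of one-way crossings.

Counting alone: each trip to the lab module takes at most 3 across and each return brings at least 1 back, so after t trips out (and t−1 returns) at most 3t − (t−1) of the 8 are across; that first reaches 8 at t = 4, so at least 7 crossings are needed.
The safety rule pushes this higher. Following every safe sequence of crossings, the most of the 8 that can be at the lab module as the airlock pod arrives there on crossing 7 is 7 — never all 8.
So no plan with fewer than 9 crossings exists, and this one achieves 9:
1. 2 gremlins → the lab module.  (the storage bay: 4A 2G; the lab module: 0A 2G)
2. 1 gremlin ← the storage bay.  (the storage bay: 4A 3G; the lab module: 0A 1G)
3. 3 gremlins → the lab module.  (the storage bay: 4A 0G; the lab module: 0A 4G)
4. 1 gremlin ← the storage bay.  (the storage bay: 4A 1G; the lab module: 0A 3G)
5. 3 adults → the lab module.  (the storage bay: 1A 1G; the lab module: 3A 3G)
6. 1 adult and 1 gremlin ← the storage bay.  (the storage bay: 2A 2G; the lab module: 2A 2G)
7. 2 adults → the lab module.  (the storage bay: 0A 2G; the lab module: 4A 2G)
8. 1 gremlin ← the storage bay.  (the storage bay: 0A 3G; the lab module: 4A 1G)
9. 3 gremlins → the lab module.  (the storage bay: 0A 0G; the lab module: 4A 4G)

9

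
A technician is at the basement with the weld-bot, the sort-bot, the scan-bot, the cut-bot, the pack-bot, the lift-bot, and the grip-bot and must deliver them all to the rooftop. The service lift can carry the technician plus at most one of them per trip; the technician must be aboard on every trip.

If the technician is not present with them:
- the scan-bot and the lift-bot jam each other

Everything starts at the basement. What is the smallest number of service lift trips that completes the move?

13

Counting alone: the technician can take at most 1 across per trip to the rooftop, so moving all 7 needs at least 7 loaded trips out, with a return between consecutive ones — at least 13 crossings.
The plan below uses exactly 13 crossings, so it is optimal:
1. Technician goes to the rooftop with the scan-bot.
2. Technician goes back to the basement alone.
3. Technician goes to the rooftop with the weld-bot.
4. Technician goes back to the basement alone.
5. Technician goes to the rooftop with the sort-bot.
6. Technician goes back to the basement alone.
7. Technician goes to the rooftop with the cut-bot.
8. Technician goes back to the basement alone.
9. Technician goes to the rooftop with the pack-bot.
10. Technician goes back to the basement alone.
11. Technician goes to the rooftop with the grip-bot.
12. Technician goes back to the basement alone.
13. Technician goes to the rooftop with the lift-bot.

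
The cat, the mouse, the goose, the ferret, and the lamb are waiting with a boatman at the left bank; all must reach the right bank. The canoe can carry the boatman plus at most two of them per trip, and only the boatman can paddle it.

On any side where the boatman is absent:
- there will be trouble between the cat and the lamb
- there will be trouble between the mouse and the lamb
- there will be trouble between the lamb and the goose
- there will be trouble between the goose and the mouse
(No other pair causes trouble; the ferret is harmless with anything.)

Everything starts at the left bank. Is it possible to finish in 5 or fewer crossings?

Counting alone: the boatman can take at most 2 across per trip to the right bank, so moving all 5 needs at least 3 loaded trips out, with a return between consecutive ones — at least 5 crossings.
The safety rule pushes this higher. Following every safe sequence of crossings, the most of the 5 that can be at the right bank as the canoe arrives there on crossing 5 is 4 — never all 5.
So the move cannot be finished within 5 crossings. (The shortest complete plan takes 7:)
1. Boatman goes to the right bank with the lamb and the mouse.  [the left bank: the cat, the ferret, the goose | the right bank: the lamb, the mouse]
2. Boatman goes back to the left bank with the mouse.  [the left bank: the cat, the ferret, the goose, the mouse | the right bank: the lamb]
3. Boatman goes to the right bank with the cat and the mouse.  [the left bank: the ferret, the goose | the right bank: the cat, the lamb, the mouse]
4. Boatman goes back to the left bank with the lamb.  [the left bank: the ferret, the goose, the lamb | the right bank: the cat, the mouse]
5. Boatman goes to the right bank with the ferret and the goose.  [the left bank: the lamb | the right bank: the cat, the ferret, the goose, the mouse]
6. Boatman goes back to the left bank with the mouse.  [the left bank: the lamb, the mouse | the right bank: the cat, the ferret, the goose]
7. Boatman goes to the right bank with the lamb and the mouse.  [the left bank: — | the right bank: the cat, the ferret, the goose, the lamb, the mouse]

No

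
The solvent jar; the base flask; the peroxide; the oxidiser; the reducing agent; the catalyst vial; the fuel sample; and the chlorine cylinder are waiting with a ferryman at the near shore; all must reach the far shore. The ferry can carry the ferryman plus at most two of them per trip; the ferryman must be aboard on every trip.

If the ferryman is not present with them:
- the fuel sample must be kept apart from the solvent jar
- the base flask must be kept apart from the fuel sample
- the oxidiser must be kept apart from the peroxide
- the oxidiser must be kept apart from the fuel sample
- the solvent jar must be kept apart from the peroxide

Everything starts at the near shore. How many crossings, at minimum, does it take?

Counting alone: the ferryman can take at most 2 across per trip to the far shore, so moving all 8 needs at least 4 loaded trips out, with a return between consecutive ones — at least 7 crossings.
The safety rule pushes this higher. Following every safe sequence of crossings, the most of the 8 that can be at the far shore as the ferry arrives there on crossing 7 is 7 — never all 8.
So no plan with fewer than 9 crossings exists, and this one achieves 9:
1. Ferryman goes to the far shore with the fuel sample and the peroxide.  [the near shore: the base flask, the catalyst vial, the chlorine cylinder, the oxidiser, the reducing agent, the solvent jar | the far shore: the fuel sample, the peroxide]
2. Ferryman goes back to the near shore alone.  [the near shore: the base flask, the catalyst vial, the chlorine cylinder, the oxidiser, the reducing agent, the solvent jar | the far shore: the fuel sample, the peroxide]
3. Ferryman goes to the far shore with the base flask and the solvent jar.  [the near shore: the catalyst vial, the chlorine cylinder, the oxidiser, the reducing agent | the far shore: the base flask, the fuel sample, the peroxide, the solvent jar]
4. Ferryman goes back to the near shore with the fuel sample and the peroxide.  [the near shore: the catalyst vial, the chlorine cylinder, the fuel sample, the oxidiser, the peroxide, the reducing agent | the far shore: the base flask, the solvent jar]
5. Ferryman goes to the far shore with the oxidiser and the reducing agent.  [the near shore: the catalyst vial, the chlorine cylinder, the fuel sample, the peroxide | the far shore: the base flask, the oxidiser, the reducing agent, the solvent jar]
6. Ferryman goes back to the near shore alone.  [the near shore: the catalyst vial, the chlorine cylinder, the fuel sample, the peroxide | the far shore: the base flask, the oxidiser, the reducing agent, the solvent jar]
7. Ferryman goes to the far shore with the catalyst vial and the chlorine cylinder.  [the near shore: the fuel sample, the peroxide | the far shore: the base flask, the catalyst vial, the chlorine cylinder, the oxidiser, the reducing agent, the solvent jar]
8. Ferryman goes back to the near shore alone.  [the near shore: the fuel sample, the peroxide | the far shore: the base flask, the catalyst vial, the chlorine cylinder, the oxidiser, the reducing agent, the solvent jar]
9. Ferryman goes to the far shore with the fuel sample and the peroxide.  [the near shore: — | the far shore: the base flask, the catalyst vial, the chlorine cylinder, the fuel sample, the oxidiser, the peroxide, the reducing agent, the solvent jar]

9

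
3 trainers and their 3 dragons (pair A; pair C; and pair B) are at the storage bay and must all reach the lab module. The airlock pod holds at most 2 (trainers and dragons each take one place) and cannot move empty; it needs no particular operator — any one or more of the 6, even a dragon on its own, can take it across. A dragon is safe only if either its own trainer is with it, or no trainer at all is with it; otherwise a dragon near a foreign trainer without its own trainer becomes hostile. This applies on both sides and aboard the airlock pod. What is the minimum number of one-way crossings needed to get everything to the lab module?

Counting alone: each trip to the lab module takes at most 2 across and each return brings at least 1 back, so after t trips out (and t−1 returns) at most 2t − (t−1) of the 6 are across; that first reaches 6 at t = 5, so at least 9 crossings are needed.
The safety rule pushes this higher. Following every safe sequence of crossings, the most of the 6 that can be at the lab module as the airlock pod arrives there on crossing 9 is 5 — never all 6.
So no plan with fewer than 11 crossings exists, and this one achieves 11:
1. dragon A and trainer A cross → the lab module.
2. trainer A crosses ← the storage bay.
3. dragon B and dragon C cross → the lab module.
4. dragon A crosses ← the storage bay.
5. trainer B and trainer C cross → the lab module.
6. dragon C and trainer C cross ← the storage bay.
7. trainer A and trainer C cross → the lab module.
8. dragon B crosses ← the storage bay.
9. dragon A and dragon C cross → the lab module.
10. trainer B crosses ← the storage bay.
11. dragon B and trainer B cross → the lab module.

11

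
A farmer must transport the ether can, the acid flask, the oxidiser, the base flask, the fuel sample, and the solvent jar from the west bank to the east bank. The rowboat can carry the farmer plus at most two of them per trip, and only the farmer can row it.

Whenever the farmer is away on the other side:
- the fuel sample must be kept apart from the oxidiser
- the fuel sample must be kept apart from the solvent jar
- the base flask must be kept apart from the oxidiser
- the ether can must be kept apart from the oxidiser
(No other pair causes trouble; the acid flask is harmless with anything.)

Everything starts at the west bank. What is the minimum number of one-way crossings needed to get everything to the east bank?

Counting alone: the farmer can take at most 2 across per trip to the east bank, so moving all 6 needs at least 3 loaded trips out, with a return between consecutive ones — at least 5 crossings.
The safety rule pushes this higher. Following every safe sequence of crossings, the most of the 6 that can be at the east bank as the rowboat arrives there on crossing 5 is 5 — never all 6.
So no plan with fewer than 7 crossings exists, and this one achieves 7:
1. Farmer goes to the east bank with the fuel sample and the oxidiser.  [the west bank: the acid flask, the base flask, the ether can, the solvent jar | the east bank: the fuel sample, the oxidiser]
2. Farmer goes back to the west bank with the oxidiser.  [the west bank: the acid flask, the base flask, the ether can, the oxidiser, the solvent jar | the east bank: the fuel sample]
3. Farmer goes to the east bank with the ether can and the oxidiser.  [the west bank: the acid flask, the base flask, the solvent jar | the east bank: the ether can, the fuel sample, the oxidiser]
4. Farmer goes back to the west bank with the oxidiser.  [the west bank: the acid flask, the base flask, the oxidiser, the solvent jar | the east bank: the ether can, the fuel sample]
5. Farmer goes to the east bank with the acid flask and the base flask.  [the west bank: the oxidiser, the solvent jar | the east bank: the acid flask, the base flask, the ether can, the fuel sample]
6. Farmer goes back to the west bank alone.  [the west bank: the oxidiser, the solvent jar | the east bank: the acid flask, the base flask, the ether can, the fuel sample]
7. Farmer goes to the east bank with the oxidiser and the solvent jar.  [the west bank: — | the east bank: the acid flask, the base flask, the ether can, the fuel sample, the oxidiser, the solvent jar]

7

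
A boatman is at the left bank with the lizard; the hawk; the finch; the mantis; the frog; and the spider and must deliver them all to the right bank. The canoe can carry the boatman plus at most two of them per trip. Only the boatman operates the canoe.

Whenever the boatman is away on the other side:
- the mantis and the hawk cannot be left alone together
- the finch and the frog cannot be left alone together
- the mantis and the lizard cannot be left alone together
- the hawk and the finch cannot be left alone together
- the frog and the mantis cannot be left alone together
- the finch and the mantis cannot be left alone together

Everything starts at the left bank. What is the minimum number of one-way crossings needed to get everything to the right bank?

Counting alone: the boatman can take at most 2 across per trip to the right bank, so moving all 6 needs at least 3 loaded trips out, with a return between consecutive ones — at least 5 crossings.
The safety rule pushes this higher. Following every safe sequence of crossings, the most of the 6 that can be at the right bank as the canoe arrives there on crossings 5, 7 is 4, 5 respectively — never all 6.
So no plan with fewer than 9 crossings exists, and this one achieves 9:
1. Boatman goes to the right bank with the finch and the mantis.
2. Boatman goes back to the left bank with the finch.
3. Boatman goes to the right bank with the finch and the lizard.
4. Boatman goes back to the left bank with the mantis.
5. Boatman goes to the right bank with the frog and the hawk.
6. Boatman goes back to the left bank with the finch.
7. Boatman goes to the right bank with the finch and the spider.
8. Boatman goes back to the left bank with the finch.
9. Boatman goes to the right bank with the finch and the mantis.

9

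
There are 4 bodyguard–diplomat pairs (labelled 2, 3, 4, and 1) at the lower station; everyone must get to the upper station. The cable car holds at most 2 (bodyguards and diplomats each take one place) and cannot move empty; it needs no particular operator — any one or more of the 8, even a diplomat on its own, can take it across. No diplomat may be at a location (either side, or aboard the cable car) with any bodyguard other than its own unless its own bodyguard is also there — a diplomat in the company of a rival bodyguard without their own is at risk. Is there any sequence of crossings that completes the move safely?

No

Following every safe sequence of crossings from the start, the most of the 8 that can be at the upper station as the cable car arrives there on crossings 1, 3, 5 is 2, 3, 4 respectively; the best ever achieved is 4 of 8.
From crossing 7 on, no configuration arises that was not already reachable earlier: only 44 distinct safe configurations (who is on which side, and where the cable car is) can ever be reached, none of them has everyone across, and every continuation just revisits them. So no valid plan exists.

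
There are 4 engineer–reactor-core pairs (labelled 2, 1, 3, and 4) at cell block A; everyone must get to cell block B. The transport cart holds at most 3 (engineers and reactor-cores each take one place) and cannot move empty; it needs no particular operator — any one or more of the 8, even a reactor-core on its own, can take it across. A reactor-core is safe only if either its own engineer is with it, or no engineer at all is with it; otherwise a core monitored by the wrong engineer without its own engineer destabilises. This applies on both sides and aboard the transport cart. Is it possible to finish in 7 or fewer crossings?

Counting alone: each trip to cell block B takes at most 3 across and each return brings at least 1 back, so after t trips out (and t−1 returns) at most 3t − (t−1) of the 8 are across; that first reaches 8 at t = 4, so at least 7 crossings are needed.
The safety rule pushes this higher. Following every safe sequence of crossings, the most of the 8 that can be at cell block B as the transport cart arrives there on crossing 7 is 7 — never all 8.
So the move cannot be finished within 7 crossings. (The shortest complete plan takes 9:)
1. engineer 2 and reactor-core 2 cross → cell block B.
2. engineer 2 crosses ← cell block A.
3. engineer 1, engineer 2, and reactor-core 1 cross → cell block B.
4. engineer 2 and reactor-core 2 cross ← cell block A.
5. engineer 2, engineer 3, and engineer 4 cross → cell block B.
6. reactor-core 1 crosses ← cell block A.
7. reactor-core 1 and reactor-core 2 cross → cell block B.
8. reactor-core 2 crosses ← cell block A.
9. reactor-core 2, reactor-core 3, and reactor-core 4 cross → cell block B.

No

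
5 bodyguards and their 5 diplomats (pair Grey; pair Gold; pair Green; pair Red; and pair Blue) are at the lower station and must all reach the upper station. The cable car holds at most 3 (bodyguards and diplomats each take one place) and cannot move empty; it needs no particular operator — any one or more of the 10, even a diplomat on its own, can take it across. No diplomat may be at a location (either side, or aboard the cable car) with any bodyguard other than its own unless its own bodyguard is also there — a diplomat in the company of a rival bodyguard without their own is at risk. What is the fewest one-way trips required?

11

Counting alone: each trip to the upper station takes at most 3 across and each return brings at least 1 back, so after t trips out (and t−1 returns) at most 3t − (t−1) of the 10 are across; that first reaches 10 at t = 5, so at least 9 crossings are needed.
The safety rule pushes this higher. Following every safe sequence of crossings, the most of the 10 that can be at the upper station as the cable car arrives there on crossing 9 is 9 — never all 10.
So no plan with fewer than 11 crossings exists, and this one achieves 11:
1. bodyguard Grey and diplomat Grey cross → the upper station.
2. bodyguard Grey crosses ← the lower station.
3. diplomat Gold, diplomat Green, and diplomat Red cross → the upper station.
4. diplomat Grey crosses ← the lower station.
5. bodyguard Gold, bodyguard Green, and bodyguard Red cross → the upper station.
6. bodyguard Gold and diplomat Gold cross ← the lower station.
7. bodyguard Blue, bodyguard Gold, and bodyguard Grey cross → the upper station.
8. diplomat Green crosses ← the lower station.
9. diplomat Gold and diplomat Grey cross → the upper station.
10. diplomat Grey crosses ← the lower station.
11. diplomat Blue, diplomat Green, and diplomat Grey cross → the upper station.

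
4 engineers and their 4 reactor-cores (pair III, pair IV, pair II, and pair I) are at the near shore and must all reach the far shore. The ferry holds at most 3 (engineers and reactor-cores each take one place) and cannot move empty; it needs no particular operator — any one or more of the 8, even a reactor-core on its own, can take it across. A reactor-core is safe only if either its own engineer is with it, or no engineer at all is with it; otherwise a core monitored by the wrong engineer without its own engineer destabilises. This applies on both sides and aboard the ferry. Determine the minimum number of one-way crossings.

Counting alone: each trip to the far shore takes at most 3 across and each return brings at least 1 back, so after t trips out (and t−1 returns) at most 3t − (t−1) of the 8 are across; that first reaches 8 at t = 4, so at least 7 crossings are needed.
The safety rule pushes this higher. Following every safe sequence of crossings, the most of the 8 that can be at the far shore as the ferry arrives there on crossing 7 is 7 — never all 8.
So no plan with fewer than 9 crossings exists, and this one achieves 9:
1. engineer III and reactor-core III cross → the far shore.
2. engineer III crosses ← the near shore.
3. engineer III, engineer IV, and reactor-core IV cross → the far shore.
4. engineer III and reactor-core III cross ← the near shore.
5. engineer I, engineer II, and engineer III cross → the far shore.
6. reactor-core IV crosses ← the near shore.
7. reactor-core III and reactor-core IV cross → the far shore.
8. reactor-core III crosses ← the near shore.
9. reactor-core I, reactor-core II, and reactor-core III cross → the far shore.

9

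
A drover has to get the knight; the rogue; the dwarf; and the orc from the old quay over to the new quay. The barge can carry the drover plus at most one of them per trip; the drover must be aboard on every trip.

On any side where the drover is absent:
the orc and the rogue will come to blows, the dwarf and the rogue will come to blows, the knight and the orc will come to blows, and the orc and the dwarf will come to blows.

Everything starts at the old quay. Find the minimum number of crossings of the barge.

Whatever the first load, the items left behind include a forbidden pair without the drover. No opening move is safe, so no plan exists.

impossible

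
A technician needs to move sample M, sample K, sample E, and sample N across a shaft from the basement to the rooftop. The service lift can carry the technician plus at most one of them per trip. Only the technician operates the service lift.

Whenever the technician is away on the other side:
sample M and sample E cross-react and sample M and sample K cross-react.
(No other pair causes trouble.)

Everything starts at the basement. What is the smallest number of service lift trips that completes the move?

Counting alone: the technician can take at most 1 across per trip to the rooftop, so moving all 4 needs at least 4 loaded trips out, with a return between consecutive ones — at least 7 crossings.
The safety rule pushes this higher. Following every safe sequence of crossings, the most of the 4 that can be at the rooftop as the service lift arrives there on crossing 7 is 3 — never all 4.
So no plan with fewer than 9 crossings exists, and this one achieves 9:
1. Technician goes to the rooftop with sample M.
2. Technician goes back to the basement alone.
3. Technician goes to the rooftop with sample K.
4. Technician goes back to the basement with sample M.
5. Technician goes to the rooftop with sample E.
6. Technician goes back to the basement alone.
7. Technician goes to the rooftop with sample N.
8. Technician goes back to the basement alone.
9. Technician goes to the rooftop with sample M.

9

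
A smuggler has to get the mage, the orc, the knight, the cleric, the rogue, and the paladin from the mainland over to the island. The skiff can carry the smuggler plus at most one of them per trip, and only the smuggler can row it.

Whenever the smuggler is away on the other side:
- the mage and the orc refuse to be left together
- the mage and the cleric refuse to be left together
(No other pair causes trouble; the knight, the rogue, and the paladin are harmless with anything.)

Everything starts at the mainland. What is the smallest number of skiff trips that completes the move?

13

Counting alone: the smuggler can take at most 1 across per trip to the island, so moving all 6 needs at least 6 loaded trips out, with a return between consecutive ones — at least 11 crossings.
The safety rule pushes this higher. Following every safe sequence of crossings, the most of the 6 that can be at the island as the skiff arrives there on crossing 11 is 5 — never all 6.
So no plan with fewer than 13 crossings exists, and this one achieves 13:
1. Smuggler goes to the island with the mage.  [the mainland: the cleric, the knight, the orc, the paladin, the rogue | the island: the mage]
2. Smuggler goes back to the mainland alone.  [the mainland: the cleric, the knight, the orc, the paladin, the rogue | the island: the mage]
3. Smuggler goes to the island with the orc.  [the mainland: the cleric, the knight, the paladin, the rogue | the island: the mage, the orc]
4. Smuggler goes back to the mainland with the mage.  [the mainland: the cleric, the knight, the mage, the paladin, the rogue | the island: the orc]
5. Smuggler goes to the island with the cleric.  [the mainland: the knight, the mage, the paladin, the rogue | the island: the cleric, the orc]
6. Smuggler goes back to the mainland alone.  [the mainland: the knight, the mage, the paladin, the rogue | the island: the cleric, the orc]
7. Smuggler goes to the island with the knight.  [the mainland: the mage, the paladin, the rogue | the island: the cleric, the knight, the orc]
8. Smuggler goes back to the mainland alone.  [the mainland: the mage, the paladin, the rogue | the island: the cleric, the knight, the orc]
9. Smuggler goes to the island with the rogue.  [the mainland: the mage, the paladin | the island: the cleric, the knight, the orc, the rogue]
10. Smuggler goes back to the mainland alone.  [the mainland: the mage, the paladin | the island: the cleric, the knight, the orc, the rogue]
11. Smuggler goes to the island with the paladin.  [the mainland: the mage | the island: the cleric, the knight, the orc, the paladin, the rogue]
12. Smuggler goes back to the mainland alone.  [the mainland: the mage | the island: the cleric, the knight, the orc, the paladin, the rogue]
13. Smuggler goes to the island with the mage.  [the mainland: — | the island: the cleric, the knight, the mage, the orc, the paladin, the rogue]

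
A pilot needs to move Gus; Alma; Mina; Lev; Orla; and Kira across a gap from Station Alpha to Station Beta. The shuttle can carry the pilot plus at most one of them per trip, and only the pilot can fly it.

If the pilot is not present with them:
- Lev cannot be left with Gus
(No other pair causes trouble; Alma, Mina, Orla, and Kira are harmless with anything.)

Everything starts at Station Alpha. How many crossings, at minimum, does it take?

Counting alone: the pilot can take at most 1 across per trip to Station Beta, so moving all 6 needs at least 6 loaded trips out, with a return between consecutive ones — at least 11 crossings.
The plan below uses exactly 11 crossings, so it is optimal:
1. Pilot goes to Station Beta with Gus.
2. Pilot goes back to Station Alpha alone.
3. Pilot goes to Station Beta with Alma.
4. Pilot goes back to Station Alpha alone.
5. Pilot goes to Station Beta with Mina.
6. Pilot goes back to Station Alpha alone.
7. Pilot goes to Station Beta with Orla.
8. Pilot goes back to Station Alpha alone.
9. Pilot goes to Station Beta with Kira.
10. Pilot goes back to Station Alpha alone.
11. Pilot goes to Station Beta with Lev.

11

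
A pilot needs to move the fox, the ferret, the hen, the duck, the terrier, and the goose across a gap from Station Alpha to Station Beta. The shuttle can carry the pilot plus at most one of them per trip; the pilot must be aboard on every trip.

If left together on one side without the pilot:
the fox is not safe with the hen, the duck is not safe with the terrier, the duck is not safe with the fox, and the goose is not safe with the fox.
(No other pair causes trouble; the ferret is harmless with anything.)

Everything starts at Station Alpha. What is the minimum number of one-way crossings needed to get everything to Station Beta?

Whatever the first load, the items left behind include a forbidden pair without the pilot. No opening move is safe, so no plan exists.

impossible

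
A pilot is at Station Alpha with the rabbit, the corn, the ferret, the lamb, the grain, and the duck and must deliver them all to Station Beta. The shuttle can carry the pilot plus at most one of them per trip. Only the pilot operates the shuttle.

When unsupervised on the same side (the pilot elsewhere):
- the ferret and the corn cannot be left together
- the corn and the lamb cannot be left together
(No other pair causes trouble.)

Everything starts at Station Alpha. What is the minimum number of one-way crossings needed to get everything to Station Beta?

13

Counting alone: the pilot can take at most 1 across per trip to Station Beta, so moving all 6 needs at least 6 loaded trips out, with a return between consecutive ones — at least 11 crossings.
The safety rule pushes this higher. Following every safe sequence of crossings, the most of the 6 that can be at Station Beta as the shuttle arrives there on crossing 11 is 5 — never all 6.
So no plan with fewer than 13 crossings exists, and this one achieves 13:
1. Pilot goes to Station Beta with the corn.  [Station Alpha: the duck, the ferret, the grain, the lamb, the rabbit | Station Beta: the corn]
2. Pilot goes back to Station Alpha alone.  [Station Alpha: the duck, the ferret, the grain, the lamb, the rabbit | Station Beta: the corn]
3. Pilot goes to Station Beta with the rabbit.  [Station Alpha: the duck, the ferret, the grain, the lamb | Station Beta: the corn, the rabbit]
4. Pilot goes back to Station Alpha alone.  [Station Alpha: the duck, the ferret, the grain, the lamb | Station Beta: the corn, the rabbit]
5. Pilot goes to Station Beta with the ferret.  [Station Alpha: the duck, the grain, the lamb | Station Beta: the corn, the ferret, the rabbit]
6. Pilot goes back to Station Alpha with the corn.  [Station Alpha: the corn, the duck, the grain, the lamb | Station Beta: the ferret, the rabbit]
7. Pilot goes to Station Beta with the lamb.  [Station Alpha: the corn, the duck, the grain | Station Beta: the ferret, the lamb, the rabbit]
8. Pilot goes back to Station Alpha alone.  [Station Alpha: the corn, the duck, the grain | Station Beta: the ferret, the lamb, the rabbit]
9. Pilot goes to Station Beta with the grain.  [Station Alpha: the corn, the duck | Station Beta: the ferret, the grain, the lamb, the rabbit]
10. Pilot goes back to Station Alpha alone.  [Station Alpha: the corn, the duck | Station Beta: the ferret, the grain, the lamb, the rabbit]
11. Pilot goes to Station Beta with the duck.  [Station Alpha: the corn | Station Beta: the duck, the ferret, the grain, the lamb, the rabbit]
12. Pilot goes back to Station Alpha alone.  [Station Alpha: the corn | Station Beta: the duck, the ferret, the grain, the lamb, the rabbit]
13. Pilot goes to Station Beta with the corn.  [Station Alpha: — | Station Beta: the corn, the duck, the ferret, the grain, the lamb, the rabbit]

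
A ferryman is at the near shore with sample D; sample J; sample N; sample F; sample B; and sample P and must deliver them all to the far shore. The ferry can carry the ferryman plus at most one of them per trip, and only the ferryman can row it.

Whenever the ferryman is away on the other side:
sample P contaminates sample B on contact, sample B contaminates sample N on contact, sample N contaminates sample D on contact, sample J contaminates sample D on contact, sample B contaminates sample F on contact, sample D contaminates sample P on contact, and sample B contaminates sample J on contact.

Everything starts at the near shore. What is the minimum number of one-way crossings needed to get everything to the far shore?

impossible

Whatever the first load, the items left behind include a forbidden pair without the ferryman. No opening move is safe, so no plan exists.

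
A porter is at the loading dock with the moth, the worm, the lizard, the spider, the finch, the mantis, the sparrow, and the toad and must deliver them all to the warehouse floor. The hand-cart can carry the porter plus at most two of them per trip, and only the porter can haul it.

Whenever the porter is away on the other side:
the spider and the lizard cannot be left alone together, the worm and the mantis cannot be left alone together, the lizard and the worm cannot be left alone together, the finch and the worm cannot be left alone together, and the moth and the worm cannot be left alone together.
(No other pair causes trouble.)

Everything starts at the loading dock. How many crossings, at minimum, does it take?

9

Counting alone: the porter can take at most 2 across per trip to the warehouse floor, so moving all 8 needs at least 4 loaded trips out, with a return between consecutive ones — at least 7 crossings.
The safety rule pushes this higher. Following every safe sequence of crossings, the most of the 8 that can be at the warehouse floor as the hand-cart arrives there on crossing 7 is 7 — never all 8.
So no plan with fewer than 9 crossings exists, and this one achieves 9:
1. Porter goes to the warehouse floor with the lizard and the worm.  [the loading dock: the finch, the mantis, the moth, the sparrow, the spider, the toad | the warehouse floor: the lizard, the worm]
2. Porter goes back to the loading dock with the worm.  [the loading dock: the finch, the mantis, the moth, the sparrow, the spider, the toad, the worm | the warehouse floor: the lizard]
3. Porter goes to the warehouse floor with the moth and the worm.  [the loading dock: the finch, the mantis, the sparrow, the spider, the toad | the warehouse floor: the lizard, the moth, the worm]
4. Porter goes back to the loading dock with the worm.  [the loading dock: the finch, the mantis, the sparrow, the spider, the toad, the worm | the warehouse floor: the lizard, the moth]
5. Porter goes to the warehouse floor with the finch and the mantis.  [the loading dock: the sparrow, the spider, the toad, the worm | the warehouse floor: the finch, the lizard, the mantis, the moth]
6. Porter goes back to the loading dock alone.  [the loading dock: the sparrow, the spider, the toad, the worm | the warehouse floor: the finch, the lizard, the mantis, the moth]
7. Porter goes to the warehouse floor with the sparrow and the toad.  [the loading dock: the spider, the worm | the warehouse floor: the finch, the lizard, the mantis, the moth, the sparrow, the toad]
8. Porter goes back to the loading dock alone.  [the loading dock: the spider, the worm | the warehouse floor: the finch, the lizard, the mantis, the moth, the sparrow, the toad]
9. Porter goes to the warehouse floor with the spider and the worm.  [the loading dock: — | the warehouse floor: the finch, the lizard, the mantis, the moth, the sparrow, the spider, the toad, the worm]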